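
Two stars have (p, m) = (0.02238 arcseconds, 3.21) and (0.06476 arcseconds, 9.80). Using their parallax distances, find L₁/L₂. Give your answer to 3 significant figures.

d₁ = 1/p₁ = 1/0.02238″ = 44.683 pc; d₂ = 1/p₂ = 1/0.06476″ = 15.442 pc.
M₁ = m₁ − 5 log₁₀ d₁ + 5 = 3.21 − 8.2507 + 5 = -0.0407.
M₂ = 9.80 − 5.9435 + 5 = 8.8565.
L₁/L₂ = 10^(0.4(M₂ − M₁)) = 10^(0.4 × 8.8972) = 10^3.55888 = 3621.4.

L₁/L₂ = 3620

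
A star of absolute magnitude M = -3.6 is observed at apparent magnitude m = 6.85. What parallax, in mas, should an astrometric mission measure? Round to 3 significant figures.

0.813 mas

m − M = 6.85 − (-3.6) = 10.45.
d = 10^((m−M)/5 + 1) = 10^3.090 = 1230.3 pc.
p = 1/d = 1/1230.3 = 0.00081281 arcsec = 0.81281 mas.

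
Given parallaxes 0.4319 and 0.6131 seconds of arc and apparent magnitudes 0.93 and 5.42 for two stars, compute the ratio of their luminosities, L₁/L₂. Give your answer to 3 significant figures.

d₁ = 1/p₁ = 1/0.4319″ = 2.3154 pc; d₂ = 1/p₂ = 1/0.6131″ = 1.6311 pc.
M₁ = m₁ − 5 log₁₀ d₁ + 5 = 0.93 − 1.8231 + 5 = 4.1069.
M₂ = 5.42 − 1.0624 + 5 = 9.3576.
L₁/L₂ = 10^(0.4(M₂ − M₁)) = 10^(0.4 × 5.2507) = 10^2.10028 = 125.97.

L₁/L₂ = 126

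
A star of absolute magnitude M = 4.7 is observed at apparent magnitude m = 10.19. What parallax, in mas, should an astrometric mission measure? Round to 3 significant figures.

7.98 mas

m − M = 10.19 − 4.7 = 5.49.
d = 10^((m−M)/5 + 1) = 10^2.098 = 125.31 pc.
p = 1/d = 1/125.31 = 0.0079802 arcsec = 7.9802 mas.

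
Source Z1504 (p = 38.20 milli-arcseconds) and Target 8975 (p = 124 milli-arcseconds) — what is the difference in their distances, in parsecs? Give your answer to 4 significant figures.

d_A = 1/0.03820″ = 26.178 pc; d_B = 1/0.1240″ = 8.0645 pc.
|d_B − d_A| = |8.0645 − 26.178| = 18.114 pc.

18.11 pc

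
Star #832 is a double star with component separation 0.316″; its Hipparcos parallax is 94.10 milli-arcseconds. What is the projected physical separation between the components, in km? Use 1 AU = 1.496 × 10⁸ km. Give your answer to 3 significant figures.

5.02 × 10^8 km

d = 1/p = 1/0.09410″ = 10.627 pc.
At distance d (pc), an angle of θ arcsec spans θ·d AU: s = 0.316 × 10.627 = 3.3581 AU.
= 3.3581 × 1.496 × 10⁸ km = 5.0237 × 10^8 km.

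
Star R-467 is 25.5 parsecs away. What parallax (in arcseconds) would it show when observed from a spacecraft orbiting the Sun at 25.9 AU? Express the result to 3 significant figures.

1.02 arcsec

p (arcsec) = B (AU) / d (pc).
p = 25.9 / 25.5 = 1.0157 arcsec.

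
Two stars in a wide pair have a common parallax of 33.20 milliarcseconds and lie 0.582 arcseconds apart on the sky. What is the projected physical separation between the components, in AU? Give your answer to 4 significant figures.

d = 1/p = 1/0.03320″ = 30.12 pc.
At distance d (pc), an angle of θ arcsec spans θ·d AU: s = 0.582 × 30.12 = 17.53 AU.

17.53 AU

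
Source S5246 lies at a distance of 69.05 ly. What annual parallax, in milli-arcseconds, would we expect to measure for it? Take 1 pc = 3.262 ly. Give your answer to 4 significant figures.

47.24 mas

d = 69.05 ly ÷ 3.262 = 21.168 pc.
p = 1/d = 1/21.168 = 0.047241 arcsec.
= 0.047241 × 1000 = 47.241 mas.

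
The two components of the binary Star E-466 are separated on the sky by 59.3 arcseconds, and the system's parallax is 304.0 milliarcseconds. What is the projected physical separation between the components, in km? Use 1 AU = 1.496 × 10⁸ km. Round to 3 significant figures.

2.92 × 10^10 km

d = 1/p = 1/0.3040″ = 3.2895 pc.
At distance d (pc), an angle of θ arcsec spans θ·d AU: s = 59.3 × 3.2895 = 195.07 AU.
= 195.07 × 1.496 × 10⁸ km = 2.9182 × 10^10 km.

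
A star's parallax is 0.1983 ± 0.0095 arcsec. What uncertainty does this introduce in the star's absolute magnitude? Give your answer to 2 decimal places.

M = m − 5 log₁₀ d + 5 = m + 5 log₁₀ p + 5, so ∂M/∂p = 5/(p ln 10).
σ_M = (5/ln 10) · (σ_p/p) = 2.1715 × 0.0095/0.1983 = 2.1715 × 0.047907 = 0.10403.

σ_M = 0.10 mag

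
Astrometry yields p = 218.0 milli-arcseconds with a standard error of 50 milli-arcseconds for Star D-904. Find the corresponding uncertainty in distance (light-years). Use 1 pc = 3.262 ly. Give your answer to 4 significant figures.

d = 1/p, so σ_d = σ_p / p².
σ_d = 0.0500 / (0.2180)² = 0.0500 / 0.047524 = 1.0521 pc = 1.0521 × 3.262 ly = 3.432 ly.

3.432 ly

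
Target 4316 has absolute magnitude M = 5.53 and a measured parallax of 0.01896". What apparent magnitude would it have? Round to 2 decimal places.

m = 9.14

d = 1/p = 1/0.01896″ = 52.743 pc.
m − M = 5 log₁₀ d − 5 = 5 log₁₀(52.743) − 5 = 8.6108 − 5 = 3.6108.
m = M + (m − M) = 5.53 + 3.6108 = 9.14.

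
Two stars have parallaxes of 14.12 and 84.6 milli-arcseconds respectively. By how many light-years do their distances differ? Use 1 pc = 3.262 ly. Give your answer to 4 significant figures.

d_A = 1/0.01412″ = 70.822 pc; d_B = 1/0.08460″ = 11.82 pc.
|d_B − d_A| = |11.82 − 70.822| = 59.002 pc = 59.002 × 3.262 ly = 192.46 ly.

192.5 ly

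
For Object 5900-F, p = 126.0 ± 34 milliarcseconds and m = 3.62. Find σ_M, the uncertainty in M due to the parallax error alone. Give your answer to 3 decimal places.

M = m − 5 log₁₀ d + 5 = m + 5 log₁₀ p + 5, so ∂M/∂p = 5/(p ln 10).
σ_M = (5/ln 10) · (σ_p/p) = 2.1715 × 34/126.0 = 2.1715 × 0.26984 = 0.58596.

σ_M = 0.586 mag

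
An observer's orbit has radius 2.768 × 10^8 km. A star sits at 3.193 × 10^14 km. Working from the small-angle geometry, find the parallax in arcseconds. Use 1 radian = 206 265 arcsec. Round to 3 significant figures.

0.179 arcsec

θ ≈ B/d = (2.768 × 10^8) / (3.193 × 10^14) = 8.6690 × 10^-7 rad.
In arcseconds: 8.6690 × 10^-7 × 206265 = 0.17881″.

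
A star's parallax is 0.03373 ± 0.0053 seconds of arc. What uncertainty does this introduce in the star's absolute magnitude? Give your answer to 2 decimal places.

σ_M = 0.34 mag

M = m − 5 log₁₀ d + 5 = m + 5 log₁₀ p + 5, so ∂M/∂p = 5/(p ln 10).
σ_M = (5/ln 10) · (σ_p/p) = 2.1715 × 0.0053/0.03373 = 2.1715 × 0.15713 = 0.34121.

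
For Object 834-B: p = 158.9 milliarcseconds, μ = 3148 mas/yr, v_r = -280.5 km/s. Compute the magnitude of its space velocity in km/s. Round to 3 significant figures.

296 km/s

d = 1/p = 1/0.1589″ = 6.2933 pc.
μ = 3148 mas/yr = 3.148 ″/yr.
v_t = 4.740 μ d = 4.740 × 3.148 × 6.2933 = 93.906 km/s.
v = √(v_r² + v_t²) = √((-280.5)² + 93.906²) = √87498.6 = 295.8 km/s.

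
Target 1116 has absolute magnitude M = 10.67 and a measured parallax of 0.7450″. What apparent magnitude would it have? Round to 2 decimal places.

d = 1/p = 1/0.7450″ = 1.3423 pc.
m − M = 5 log₁₀ d − 5 = 5 log₁₀(1.3423) − 5 = 0.6392 − 5 = -4.3608.
m = M + (m − M) = 10.67 + (-4.3608) = 6.31.

m = 6.31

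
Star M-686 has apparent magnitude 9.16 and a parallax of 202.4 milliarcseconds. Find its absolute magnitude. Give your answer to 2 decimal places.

M = 10.69

d = 1/p = 1/0.2024″ = 4.9407 pc.
m − M = 5 log₁₀(4.9407) − 5 = 3.4689 − 5 = -1.5311.
M = m − (m − M) = 9.16 − (-1.5311) = 10.69.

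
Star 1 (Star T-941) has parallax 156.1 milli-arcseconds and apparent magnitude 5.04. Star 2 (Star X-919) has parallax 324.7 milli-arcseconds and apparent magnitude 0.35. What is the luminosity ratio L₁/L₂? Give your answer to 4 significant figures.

d₁ = 1/p₁ = 1/0.1561″ = 6.4061 pc; d₂ = 1/p₂ = 1/0.3247″ = 3.0798 pc.
M₁ = m₁ − 5 log₁₀ d₁ + 5 = 5.04 − 4.0330 + 5 = 6.0070.
M₂ = 0.35 − 2.4426 + 5 = 2.9074.
L₁/L₂ = 10^(0.4(M₂ − M₁)) = 10^(0.4 × (-3.0996)) = 10^(-1.23984) = 0.057565.

L₁/L₂ = 0.05757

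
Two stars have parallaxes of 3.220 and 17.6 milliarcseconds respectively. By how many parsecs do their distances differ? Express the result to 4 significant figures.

253.7 pc

d_A = 1/0.003220″ = 310.56 pc; d_B = 1/0.01760″ = 56.818 pc.
|d_B − d_A| = |56.818 − 310.56| = 253.74 pc.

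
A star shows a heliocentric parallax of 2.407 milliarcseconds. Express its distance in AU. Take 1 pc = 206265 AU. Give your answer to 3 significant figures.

8.57 × 10^7 AU

p = 2.407 milliarcseconds = 0.002407 arcsec.
d = 1/p = 1/0.002407 = 415.45 pc.
In AU: 415.45 × 206265 = 8.5693 × 10^7 AU.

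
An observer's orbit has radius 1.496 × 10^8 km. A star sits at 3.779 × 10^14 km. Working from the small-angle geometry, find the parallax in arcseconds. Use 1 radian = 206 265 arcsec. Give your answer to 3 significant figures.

θ ≈ B/d = (1.496 × 10^8) / (3.779 × 10^14) = 3.9587 × 10^-7 rad.
In arcseconds: 3.9587 × 10^-7 × 206265 = 0.081654″.

0.0817 arcsec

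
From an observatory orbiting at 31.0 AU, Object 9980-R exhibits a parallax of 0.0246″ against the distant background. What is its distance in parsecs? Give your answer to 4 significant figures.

With baseline B (in AU) and parallax p (in arcsec), d = B/p parsecs.
d = 31.0 / 0.0246 = 1260.2 pc.

1260 pc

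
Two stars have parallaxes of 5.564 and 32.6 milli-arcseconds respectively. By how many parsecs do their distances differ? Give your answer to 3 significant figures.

d_A = 1/0.005564″ = 179.73 pc; d_B = 1/0.03260″ = 30.675 pc.
|d_B − d_A| = |30.675 − 179.73| = 149.06 pc.

149 pc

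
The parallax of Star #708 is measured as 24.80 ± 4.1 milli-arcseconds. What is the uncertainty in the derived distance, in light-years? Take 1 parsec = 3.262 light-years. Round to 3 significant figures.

d = 1/p, so σ_d = σ_p / p².
σ_d = 0.00410 / (0.02480)² = 0.00410 / 0.00061504 = 6.6662 pc = 6.6662 × 3.262 ly = 21.745 ly.

21.7 ly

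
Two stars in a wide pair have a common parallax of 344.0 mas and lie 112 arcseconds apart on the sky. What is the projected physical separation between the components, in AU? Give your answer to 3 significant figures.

326 AU

d = 1/p = 1/0.3440″ = 2.907 pc.
At distance d (pc), an angle of θ arcsec spans θ·d AU: s = 112 × 2.907 = 325.58 AU.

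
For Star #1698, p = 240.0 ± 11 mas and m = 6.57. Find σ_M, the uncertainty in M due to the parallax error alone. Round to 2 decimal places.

σ_M = 0.10 mag

M = m − 5 log₁₀ d + 5 = m + 5 log₁₀ p + 5, so ∂M/∂p = 5/(p ln 10).
σ_M = (5/ln 10) · (σ_p/p) = 2.1715 × 11/240.0 = 2.1715 × 0.045833 = 0.099526.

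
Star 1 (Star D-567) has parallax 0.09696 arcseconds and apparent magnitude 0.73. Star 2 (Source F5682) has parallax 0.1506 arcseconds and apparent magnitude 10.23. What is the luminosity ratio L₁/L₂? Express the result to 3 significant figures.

d₁ = 1/p₁ = 1/0.09696″ = 10.314 pc; d₂ = 1/p₂ = 1/0.1506″ = 6.6401 pc.
M₁ = m₁ − 5 log₁₀ d₁ + 5 = 0.73 − 5.0671 + 5 = 0.6629.
M₂ = 10.23 − 4.1109 + 5 = 11.1191.
L₁/L₂ = 10^(0.4(M₂ − M₁)) = 10^(0.4 × 10.4562) = 10^4.18248 = 15222.

L₁/L₂ = 15200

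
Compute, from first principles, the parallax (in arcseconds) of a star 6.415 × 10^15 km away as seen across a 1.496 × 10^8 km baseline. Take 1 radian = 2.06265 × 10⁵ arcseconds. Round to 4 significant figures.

0.004810 arcsec

θ ≈ B/d = (1.496 × 10^8) / (6.415 × 10^15) = 2.3320 × 10^-8 rad.
In arcseconds: 2.3320 × 10^-8 × 206265 = 0.0048101″.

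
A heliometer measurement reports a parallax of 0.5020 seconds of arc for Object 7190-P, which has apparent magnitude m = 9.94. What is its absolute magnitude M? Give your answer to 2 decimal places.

d = 1/p = 1/0.5020″ = 1.992 pc.
m − M = 5 log₁₀(1.992) − 5 = 1.4964 − 5 = -3.5036.
M = m − (m − M) = 9.94 − (-3.5036) = 13.44.

M = 13.44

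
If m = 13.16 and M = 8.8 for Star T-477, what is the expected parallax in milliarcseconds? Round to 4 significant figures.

13.43 mas

m − M = 13.16 − 8.8 = 4.36.
d = 10^((m−M)/5 + 1) = 10^1.872 = 74.473 pc.
p = 1/d = 1/74.473 = 0.013428 arcsec = 13.428 mas.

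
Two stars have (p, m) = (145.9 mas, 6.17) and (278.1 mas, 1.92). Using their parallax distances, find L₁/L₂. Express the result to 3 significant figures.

L₁/L₂ = 0.0725

d₁ = 1/p₁ = 1/0.1459″ = 6.854 pc; d₂ = 1/p₂ = 1/0.2781″ = 3.5958 pc.
M₁ = m₁ − 5 log₁₀ d₁ + 5 = 6.17 − 4.1797 + 5 = 6.9903.
M₂ = 1.92 − 2.7790 + 5 = 4.1410.
L₁/L₂ = 10^(0.4(M₂ − M₁)) = 10^(0.4 × (-2.8493)) = 10^(-1.13972) = 0.07249.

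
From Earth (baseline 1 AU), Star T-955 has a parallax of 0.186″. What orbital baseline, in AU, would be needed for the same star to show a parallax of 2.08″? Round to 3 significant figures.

11.2 AU

Parallax scales linearly with baseline: p ∝ B, so B = p_target / p_Earth × 1 AU.
B = 2.08 / 0.186 = 11.183 AU.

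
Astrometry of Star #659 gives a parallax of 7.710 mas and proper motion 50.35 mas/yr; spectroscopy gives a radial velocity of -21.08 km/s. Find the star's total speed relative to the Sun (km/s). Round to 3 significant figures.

d = 1/p = 1/0.007710″ = 129.7 pc.
μ = 50.35 mas/yr = 0.05035 ″/yr.
v_t = 4.740 μ d = 4.740 × 0.05035 × 129.7 = 30.954 km/s.
v = √(v_r² + v_t²) = √((-21.08)² + 30.954²) = √1402.52 = 37.45 km/s.

37.5 km/s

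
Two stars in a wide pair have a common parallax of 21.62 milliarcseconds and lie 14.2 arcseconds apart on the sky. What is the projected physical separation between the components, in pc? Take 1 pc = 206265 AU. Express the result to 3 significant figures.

d = 1/p = 1/0.02162″ = 46.253 pc.
At distance d (pc), an angle of θ arcsec spans θ·d AU: s = 14.2 × 46.253 = 656.79 AU.
= 656.79 / 206265 = 0.0031842 pc.

0.00318 pc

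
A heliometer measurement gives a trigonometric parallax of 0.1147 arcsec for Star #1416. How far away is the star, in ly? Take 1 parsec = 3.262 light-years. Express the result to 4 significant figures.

28.44 ly

d = 1/p = 1/0.1147 = 8.7184 pc.
In light-years: 8.7184 × 3.262 = 28.439 ly.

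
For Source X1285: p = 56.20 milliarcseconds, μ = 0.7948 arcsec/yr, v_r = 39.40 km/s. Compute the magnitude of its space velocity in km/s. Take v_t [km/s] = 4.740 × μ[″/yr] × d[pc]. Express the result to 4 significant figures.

d = 1/p = 1/0.05620″ = 17.794 pc.
v_t = 4.740 μ d = 4.740 × 0.7948 × 17.794 = 67.036 km/s.
v = √(v_r² + v_t²) = √(39.40² + 67.036²) = √6046.19 = 77.757 km/s.

77.76 km/s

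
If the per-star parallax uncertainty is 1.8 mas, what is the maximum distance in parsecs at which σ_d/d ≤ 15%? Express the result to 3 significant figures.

σ_d/d = σ_p/p, so the condition is σ_p/p ≤ 0.15, i.e. p ≥ σ_p/0.15.
p_min = 1.8/0.15 = 12 mas = 0.012 arcsec.
d_max = 1/p_min = 1/0.012 = 83.333 pc.

83.3 pc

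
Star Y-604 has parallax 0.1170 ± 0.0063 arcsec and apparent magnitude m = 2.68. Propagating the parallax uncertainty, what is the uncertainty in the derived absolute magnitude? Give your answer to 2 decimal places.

σ_M = 0.12 mag

M = m − 5 log₁₀ d + 5 = m + 5 log₁₀ p + 5, so ∂M/∂p = 5/(p ln 10).
σ_M = (5/ln 10) · (σ_p/p) = 2.1715 × 0.0063/0.1170 = 2.1715 × 0.053846 = 0.11693.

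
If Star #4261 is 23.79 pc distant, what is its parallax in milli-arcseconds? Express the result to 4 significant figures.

42.03 mas

p = 1/d = 1/23.79 = 0.042034 arcsec.
= 0.042034 × 1000 = 42.034 mas.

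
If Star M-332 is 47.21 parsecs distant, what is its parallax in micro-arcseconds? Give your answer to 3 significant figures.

21200 μas

p = 1/d = 1/47.21 = 0.021182 arcsec.
= 0.021182 × 10⁶ = 21182 μas.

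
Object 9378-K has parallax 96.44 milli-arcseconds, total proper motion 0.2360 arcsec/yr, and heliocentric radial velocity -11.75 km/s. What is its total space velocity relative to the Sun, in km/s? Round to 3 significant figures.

d = 1/p = 1/0.09644″ = 10.369 pc.
v_t = 4.740 μ d = 4.740 × 0.2360 × 10.369 = 11.599 km/s.
v = √(v_r² + v_t²) = √((-11.75)² + 11.599²) = √272.599 = 16.511 km/s.

16.5 km/s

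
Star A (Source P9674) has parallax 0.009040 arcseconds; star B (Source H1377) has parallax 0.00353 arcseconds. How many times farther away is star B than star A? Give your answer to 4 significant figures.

2.561

Since d = 1/p, d_B/d_A = p_A/p_B.
= 0.009040 / 0.00353 = 2.5609.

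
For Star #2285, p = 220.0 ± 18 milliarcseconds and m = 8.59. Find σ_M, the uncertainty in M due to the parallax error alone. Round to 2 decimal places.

M = m − 5 log₁₀ d + 5 = m + 5 log₁₀ p + 5, so ∂M/∂p = 5/(p ln 10).
σ_M = (5/ln 10) · (σ_p/p) = 2.1715 × 18/220.0 = 2.1715 × 0.081818 = 0.17767.

σ_M = 0.18 mag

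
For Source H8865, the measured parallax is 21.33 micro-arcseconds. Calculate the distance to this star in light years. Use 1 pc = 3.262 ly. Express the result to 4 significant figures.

p = 21.33 micro-arcseconds = 0.00002133 arcsec.
d = 1/p = 1/0.00002133 = 46882 pc.
In light-years: 46882 × 3.262 = 1.5293 × 10^5 ly.

152900 light years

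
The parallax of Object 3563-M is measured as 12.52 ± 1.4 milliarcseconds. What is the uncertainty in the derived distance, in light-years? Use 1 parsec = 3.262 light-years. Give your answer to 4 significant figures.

d = 1/p, so σ_d = σ_p / p².
σ_d = 0.00140 / (0.01252)² = 0.00140 / 0.00015675 = 8.9314 pc = 8.9314 × 3.262 ly = 29.134 ly.

29.13 ly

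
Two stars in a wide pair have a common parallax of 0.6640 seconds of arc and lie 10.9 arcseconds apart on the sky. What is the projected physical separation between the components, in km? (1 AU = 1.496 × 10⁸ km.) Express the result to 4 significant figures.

2.456 × 10^9 km

d = 1/p = 1/0.6640″ = 1.506 pc.
At distance d (pc), an angle of θ arcsec spans θ·d AU: s = 10.9 × 1.506 = 16.415 AU.
= 16.415 × 1.496 × 10⁸ km = 2.4557 × 10^9 km.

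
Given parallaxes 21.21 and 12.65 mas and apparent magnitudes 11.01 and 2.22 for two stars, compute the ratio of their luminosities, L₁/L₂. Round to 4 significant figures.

L₁/L₂ = 0.0001084

d₁ = 1/p₁ = 1/0.02121″ = 47.148 pc; d₂ = 1/p₂ = 1/0.01265″ = 79.051 pc.
M₁ = m₁ − 5 log₁₀ d₁ + 5 = 11.01 − 8.3673 + 5 = 7.6427.
M₂ = 2.22 − 9.4895 + 5 = -2.2695.
L₁/L₂ = 10^(0.4(M₂ − M₁)) = 10^(0.4 × (-9.9122)) = 10^(-3.96488) = 0.00010842.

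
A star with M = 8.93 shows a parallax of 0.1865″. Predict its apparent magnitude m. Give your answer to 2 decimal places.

d = 1/p = 1/0.1865″ = 5.3619 pc.
m − M = 5 log₁₀ d − 5 = 5 log₁₀(5.3619) − 5 = 3.6466 − 5 = -1.3534.
m = M + (m − M) = 8.93 + (-1.3534) = 7.58.

m = 7.58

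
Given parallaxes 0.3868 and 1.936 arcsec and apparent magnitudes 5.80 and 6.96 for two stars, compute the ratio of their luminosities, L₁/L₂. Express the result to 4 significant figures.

L₁/L₂ = 72.92

d₁ = 1/p₁ = 1/0.3868″ = 2.5853 pc; d₂ = 1/p₂ = 1/1.936″ = 0.51653 pc.
M₁ = m₁ − 5 log₁₀ d₁ + 5 = 5.80 − 2.0626 + 5 = 8.7374.
M₂ = 6.96 − (-1.4345) + 5 = 13.3945.
L₁/L₂ = 10^(0.4(M₂ − M₁)) = 10^(0.4 × 4.6571) = 10^1.86284 = 72.919.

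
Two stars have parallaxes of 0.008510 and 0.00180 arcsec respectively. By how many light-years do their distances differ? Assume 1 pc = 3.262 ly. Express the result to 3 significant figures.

d_A = 1/0.008510″ = 117.51 pc; d_B = 1/0.001800″ = 555.56 pc.
|d_B − d_A| = |555.56 − 117.51| = 438.05 pc = 438.05 × 3.262 ly = 1428.9 ly.

1430 ly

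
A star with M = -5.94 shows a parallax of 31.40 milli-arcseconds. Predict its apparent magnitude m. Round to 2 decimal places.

m = -3.42

d = 1/p = 1/0.03140″ = 31.847 pc.
m − M = 5 log₁₀ d − 5 = 5 log₁₀(31.847) − 5 = 7.5153 − 5 = 2.5153.
m = M + (m − M) = -5.94 + 2.5153 = -3.42.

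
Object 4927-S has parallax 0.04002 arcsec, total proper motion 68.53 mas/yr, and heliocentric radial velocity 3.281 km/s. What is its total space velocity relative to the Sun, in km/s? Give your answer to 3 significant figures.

8.75 km/s

d = 1/p = 1/0.04002″ = 24.988 pc.
μ = 68.53 mas/yr = 0.06853 ″/yr.
v_t = 4.740 μ d = 4.740 × 0.06853 × 24.988 = 8.1169 km/s.
v = √(v_r² + v_t²) = √(3.281² + 8.1169²) = √76.649 = 8.7549 km/s.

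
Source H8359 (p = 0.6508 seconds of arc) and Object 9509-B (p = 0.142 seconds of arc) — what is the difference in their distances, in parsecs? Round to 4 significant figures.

5.506 pc

d_A = 1/0.6508″ = 1.5366 pc; d_B = 1/0.1420″ = 7.0423 pc.
|d_B − d_A| = |7.0423 − 1.5366| = 5.5057 pc.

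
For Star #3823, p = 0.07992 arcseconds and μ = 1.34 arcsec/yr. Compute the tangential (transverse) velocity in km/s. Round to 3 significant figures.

d = 1/p = 1/0.07992″ = 12.513 pc.
v_t = 4.74 × μ × d = 4.74 × 1.34 × 12.513 = 79.478 km/s.

79.5 km/s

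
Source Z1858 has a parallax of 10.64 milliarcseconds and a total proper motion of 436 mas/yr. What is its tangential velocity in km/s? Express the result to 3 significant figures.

194 km/s

d = 1/p = 1/0.01064″ = 93.985 pc.
μ = 436 mas/yr = 0.436 ″/yr.
v_t = 4.74 × μ × d = 4.74 × 0.436 × 93.985 = 194.23 km/s.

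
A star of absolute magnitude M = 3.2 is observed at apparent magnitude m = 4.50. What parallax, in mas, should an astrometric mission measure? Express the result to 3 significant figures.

m − M = 4.50 − 3.2 = 1.30.
d = 10^((m−M)/5 + 1) = 10^1.260 = 18.197 pc.
p = 1/d = 1/18.197 = 0.054954 arcsec = 54.954 mas.

55.0 mas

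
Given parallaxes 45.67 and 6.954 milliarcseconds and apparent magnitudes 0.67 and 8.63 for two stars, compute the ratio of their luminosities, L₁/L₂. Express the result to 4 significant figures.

L₁/L₂ = 35.42

d₁ = 1/p₁ = 1/0.04567″ = 21.896 pc; d₂ = 1/p₂ = 1/0.006954″ = 143.8 pc.
M₁ = m₁ − 5 log₁₀ d₁ + 5 = 0.67 − 6.7018 + 5 = -1.0318.
M₂ = 8.63 − 10.7888 + 5 = 2.8412.
L₁/L₂ = 10^(0.4(M₂ − M₁)) = 10^(0.4 × 3.8730) = 10^1.54920 = 35.416.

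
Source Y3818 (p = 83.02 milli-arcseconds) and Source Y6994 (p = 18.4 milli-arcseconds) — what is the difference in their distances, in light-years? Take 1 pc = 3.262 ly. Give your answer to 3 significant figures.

d_A = 1/0.08302″ = 12.045 pc; d_B = 1/0.01840″ = 54.348 pc.
|d_B − d_A| = |54.348 − 12.045| = 42.303 pc = 42.303 × 3.262 ly = 137.99 ly.

138 ly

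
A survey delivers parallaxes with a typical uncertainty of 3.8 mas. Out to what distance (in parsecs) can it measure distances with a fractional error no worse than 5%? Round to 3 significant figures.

13.2 pc

σ_d/d = σ_p/p, so the condition is σ_p/p ≤ 0.05, i.e. p ≥ σ_p/0.05.
p_min = 3.8/0.05 = 76 mas = 0.076 arcsec.
d_max = 1/p_min = 1/0.076 = 13.158 pc.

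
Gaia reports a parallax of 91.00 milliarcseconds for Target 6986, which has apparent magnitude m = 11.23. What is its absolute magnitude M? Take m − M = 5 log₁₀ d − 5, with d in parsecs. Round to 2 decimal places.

M = 11.03

d = 1/p = 1/0.09100″ = 10.989 pc.
m − M = 5 log₁₀(10.989) − 5 = 5.2048 − 5 = 0.2048.
M = m − (m − M) = 11.23 − 0.2048 = 11.03.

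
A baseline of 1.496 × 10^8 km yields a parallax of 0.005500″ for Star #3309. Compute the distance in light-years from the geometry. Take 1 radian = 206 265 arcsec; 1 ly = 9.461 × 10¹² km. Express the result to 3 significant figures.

θ = 0.005500″ = 0.005500/206265 = 2.6665 × 10^-8 rad.
d = B/θ = (1.496 × 10^8) / (2.6665 × 10^-8) = 5.6104 × 10^15 km = (5.6104 × 10^15) / (9.461 × 10^12) ly = 593 ly.

593 ly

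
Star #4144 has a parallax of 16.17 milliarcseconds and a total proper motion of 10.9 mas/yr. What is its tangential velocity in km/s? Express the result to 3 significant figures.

d = 1/p = 1/0.01617″ = 61.843 pc.
μ = 10.9 mas/yr = 0.0109 ″/yr.
v_t = 4.74 × μ × d = 4.74 × 0.0109 × 61.843 = 3.1952 km/s.

3.20 km/s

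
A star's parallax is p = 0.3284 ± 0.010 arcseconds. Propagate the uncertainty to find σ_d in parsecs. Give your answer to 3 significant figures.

d = 1/p, so σ_d = σ_p / p².
σ_d = 0.0100 / (0.3284)² = 0.0100 / 0.10785 = 0.092721 pc.

0.0927 pc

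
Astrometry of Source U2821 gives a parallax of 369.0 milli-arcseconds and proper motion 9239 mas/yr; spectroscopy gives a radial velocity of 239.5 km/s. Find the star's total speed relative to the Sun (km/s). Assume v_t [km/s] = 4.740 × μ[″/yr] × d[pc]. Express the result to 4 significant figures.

267.3 km/s

d = 1/p = 1/0.3690″ = 2.71 pc.
μ = 9239 mas/yr = 9.239 ″/yr.
v_t = 4.740 μ d = 4.740 × 9.239 × 2.71 = 118.68 km/s.
v = √(v_r² + v_t²) = √(239.5² + 118.68²) = √71445.2 = 267.29 km/s.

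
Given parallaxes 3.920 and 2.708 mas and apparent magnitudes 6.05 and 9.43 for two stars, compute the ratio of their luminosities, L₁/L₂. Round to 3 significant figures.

d₁ = 1/p₁ = 1/0.003920″ = 255.1 pc; d₂ = 1/p₂ = 1/0.002708″ = 369.28 pc.
M₁ = m₁ − 5 log₁₀ d₁ + 5 = 6.05 − 12.0336 + 5 = -0.9836.
M₂ = 9.43 − 12.8368 + 5 = 1.5932.
L₁/L₂ = 10^(0.4(M₂ − M₁)) = 10^(0.4 × 2.5768) = 10^1.03072 = 10.733.

L₁/L₂ = 10.7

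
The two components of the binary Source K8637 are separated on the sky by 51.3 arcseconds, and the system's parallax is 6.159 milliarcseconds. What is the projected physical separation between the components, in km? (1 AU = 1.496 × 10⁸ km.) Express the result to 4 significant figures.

1.246 × 10^12 km

d = 1/p = 1/0.006159″ = 162.36 pc.
At distance d (pc), an angle of θ arcsec spans θ·d AU: s = 51.3 × 162.36 = 8329.1 AU.
= 8329.1 × 1.496 × 10⁸ km = 1.2460 × 10^12 km.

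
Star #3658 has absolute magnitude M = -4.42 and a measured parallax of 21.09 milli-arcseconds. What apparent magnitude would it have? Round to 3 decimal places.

m = -1.040

d = 1/p = 1/0.02109″ = 47.416 pc.
m − M = 5 log₁₀ d − 5 = 5 log₁₀(47.416) − 5 = 8.3796 − 5 = 3.3796.
m = M + (m − M) = -4.42 + 3.3796 = -1.040.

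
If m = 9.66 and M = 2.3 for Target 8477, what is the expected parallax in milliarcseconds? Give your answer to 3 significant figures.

3.37 mas

m − M = 9.66 − 2.3 = 7.36.
d = 10^((m−M)/5 + 1) = 10^2.472 = 296.48 pc.
p = 1/d = 1/296.48 = 0.0033729 arcsec = 3.3729 mas.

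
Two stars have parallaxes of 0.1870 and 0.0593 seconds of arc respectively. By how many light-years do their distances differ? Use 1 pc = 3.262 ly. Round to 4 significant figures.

37.56 ly

d_A = 1/0.1870″ = 5.3476 pc; d_B = 1/0.05930″ = 16.863 pc.
|d_B − d_A| = |16.863 − 5.3476| = 11.515 pc = 11.515 × 3.262 ly = 37.562 ly.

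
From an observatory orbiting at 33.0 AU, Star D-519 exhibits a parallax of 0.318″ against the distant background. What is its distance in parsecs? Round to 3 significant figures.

With baseline B (in AU) and parallax p (in arcsec), d = B/p parsecs.
d = 33.0 / 0.318 = 103.77 pc.

104 pc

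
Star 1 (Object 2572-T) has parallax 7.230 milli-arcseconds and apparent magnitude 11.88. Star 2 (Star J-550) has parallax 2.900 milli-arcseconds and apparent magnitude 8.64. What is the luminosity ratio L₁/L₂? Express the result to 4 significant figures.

d₁ = 1/p₁ = 1/0.007230″ = 138.31 pc; d₂ = 1/p₂ = 1/0.002900″ = 344.83 pc.
M₁ = m₁ − 5 log₁₀ d₁ + 5 = 11.88 − 10.7043 + 5 = 6.1757.
M₂ = 8.64 − 12.6880 + 5 = 0.9520.
L₁/L₂ = 10^(0.4(M₂ − M₁)) = 10^(0.4 × (-5.2237)) = 10^(-2.08948) = 0.008138.

L₁/L₂ = 0.008138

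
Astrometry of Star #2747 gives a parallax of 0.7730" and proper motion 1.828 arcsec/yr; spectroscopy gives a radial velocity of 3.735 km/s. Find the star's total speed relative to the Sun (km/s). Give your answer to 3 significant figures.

d = 1/p = 1/0.7730″ = 1.2937 pc.
v_t = 4.740 μ d = 4.740 × 1.828 × 1.2937 = 11.21 km/s.
v = √(v_r² + v_t²) = √(3.735² + 11.21²) = √139.614 = 11.816 km/s.

11.8 km/s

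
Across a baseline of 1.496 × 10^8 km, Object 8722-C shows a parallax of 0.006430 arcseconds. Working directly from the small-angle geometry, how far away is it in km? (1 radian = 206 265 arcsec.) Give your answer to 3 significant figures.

4.80 × 10^15 km

θ = 0.006430″ = 0.006430/206265 = 3.1173 × 10^-8 rad.
d = B/θ = (1.496 × 10^8) / (3.1173 × 10^-8) = 4.7990 × 10^15 km.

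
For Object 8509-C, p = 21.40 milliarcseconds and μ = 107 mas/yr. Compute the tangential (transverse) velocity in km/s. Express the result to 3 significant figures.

d = 1/p = 1/0.02140″ = 46.729 pc.
μ = 107 mas/yr = 0.107 ″/yr.
v_t = 4.74 × μ × d = 4.74 × 0.107 × 46.729 = 23.7 km/s.

23.7 km/s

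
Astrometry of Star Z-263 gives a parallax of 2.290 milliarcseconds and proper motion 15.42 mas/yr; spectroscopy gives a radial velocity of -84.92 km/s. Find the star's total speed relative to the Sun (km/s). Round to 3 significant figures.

d = 1/p = 1/0.002290″ = 436.68 pc.
μ = 15.42 mas/yr = 0.01542 ″/yr.
v_t = 4.740 μ d = 4.740 × 0.01542 × 436.68 = 31.917 km/s.
v = √(v_r² + v_t²) = √((-84.92)² + 31.917²) = √8230.1 = 90.72 km/s.

90.7 km/s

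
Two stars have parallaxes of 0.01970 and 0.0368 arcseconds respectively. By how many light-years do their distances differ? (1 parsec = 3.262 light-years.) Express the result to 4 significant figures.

d_A = 1/0.01970″ = 50.761 pc; d_B = 1/0.03680″ = 27.174 pc.
|d_B − d_A| = |27.174 − 50.761| = 23.587 pc = 23.587 × 3.262 ly = 76.941 ly.

76.94 ly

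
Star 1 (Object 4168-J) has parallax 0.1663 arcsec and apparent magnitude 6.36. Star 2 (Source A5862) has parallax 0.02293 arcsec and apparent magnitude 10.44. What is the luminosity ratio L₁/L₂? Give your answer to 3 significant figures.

L₁/L₂ = 0.815

d₁ = 1/p₁ = 1/0.1663″ = 6.0132 pc; d₂ = 1/p₂ = 1/0.02293″ = 43.611 pc.
M₁ = m₁ − 5 log₁₀ d₁ + 5 = 6.36 − 3.8955 + 5 = 7.4645.
M₂ = 10.44 − 8.1980 + 5 = 7.2420.
L₁/L₂ = 10^(0.4(M₂ − M₁)) = 10^(0.4 × (-0.2225)) = 10^(-0.08900) = 0.8147.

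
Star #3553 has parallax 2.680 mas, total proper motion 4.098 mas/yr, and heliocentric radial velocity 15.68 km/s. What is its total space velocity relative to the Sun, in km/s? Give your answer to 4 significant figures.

d = 1/p = 1/0.002680″ = 373.13 pc.
μ = 4.098 mas/yr = 0.004098 ″/yr.
v_t = 4.740 μ d = 4.740 × 0.004098 × 373.13 = 7.2479 km/s.
v = √(v_r² + v_t²) = √(15.68² + 7.2479²) = √298.394 = 17.274 km/s.

17.27 km/s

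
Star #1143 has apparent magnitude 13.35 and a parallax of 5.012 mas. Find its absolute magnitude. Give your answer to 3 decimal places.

M = 6.850

d = 1/p = 1/0.005012″ = 199.52 pc.
m − M = 5 log₁₀(199.52) − 5 = 11.4999 − 5 = 6.4999.
M = m − (m − M) = 13.35 − 6.4999 = 6.850.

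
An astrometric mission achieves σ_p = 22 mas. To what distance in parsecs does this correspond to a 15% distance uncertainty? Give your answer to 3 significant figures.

6.82 pc

σ_d/d = σ_p/p, so the condition is σ_p/p ≤ 0.15, i.e. p ≥ σ_p/0.15.
p_min = 22/0.15 = 146.67 mas = 0.14667 arcsec.
d_max = 1/p_min = 1/0.14667 = 6.818 pc.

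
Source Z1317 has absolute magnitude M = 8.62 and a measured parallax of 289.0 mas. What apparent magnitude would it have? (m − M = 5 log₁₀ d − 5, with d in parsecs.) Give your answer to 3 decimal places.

m = 6.316

d = 1/p = 1/0.2890″ = 3.4602 pc.
m − M = 5 log₁₀ d − 5 = 5 log₁₀(3.4602) − 5 = 2.6955 − 5 = -2.3045.
m = M + (m − M) = 8.62 + (-2.3045) = 6.316.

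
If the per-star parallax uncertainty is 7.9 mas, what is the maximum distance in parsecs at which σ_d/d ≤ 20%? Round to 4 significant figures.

25.32 pc

σ_d/d = σ_p/p, so the condition is σ_p/p ≤ 0.20, i.e. p ≥ σ_p/0.20.
p_min = 7.9/0.20 = 39.5 mas = 0.0395 arcsec.
d_max = 1/p_min = 1/0.0395 = 25.316 pc.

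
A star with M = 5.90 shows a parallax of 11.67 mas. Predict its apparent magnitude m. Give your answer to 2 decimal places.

d = 1/p = 1/0.01167″ = 85.69 pc.
m − M = 5 log₁₀ d − 5 = 5 log₁₀(85.69) − 5 = 9.6647 − 5 = 4.6647.
m = M + (m − M) = 5.90 + 4.6647 = 10.56.

m = 10.56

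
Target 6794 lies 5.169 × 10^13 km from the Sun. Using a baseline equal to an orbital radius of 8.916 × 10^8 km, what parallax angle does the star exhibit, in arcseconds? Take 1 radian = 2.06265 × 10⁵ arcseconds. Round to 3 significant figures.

θ ≈ B/d = (8.916 × 10^8) / (5.169 × 10^13) = 1.7249 × 10^-5 rad.
In arcseconds: 1.7249 × 10^-5 × 206265 = 3.5579″.

3.56 arcsec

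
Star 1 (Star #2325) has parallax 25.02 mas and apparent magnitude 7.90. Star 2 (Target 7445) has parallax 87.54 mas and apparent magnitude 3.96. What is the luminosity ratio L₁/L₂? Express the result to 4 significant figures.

d₁ = 1/p₁ = 1/0.02502″ = 39.968 pc; d₂ = 1/p₂ = 1/0.08754″ = 11.423 pc.
M₁ = m₁ − 5 log₁₀ d₁ + 5 = 7.90 − 8.0086 + 5 = 4.8914.
M₂ = 3.96 − 5.2889 + 5 = 3.6711.
L₁/L₂ = 10^(0.4(M₂ − M₁)) = 10^(0.4 × (-1.2203)) = 10^(-0.48812) = 0.325.

L₁/L₂ = 0.3250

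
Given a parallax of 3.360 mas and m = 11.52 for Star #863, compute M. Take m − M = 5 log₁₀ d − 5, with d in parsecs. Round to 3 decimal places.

d = 1/p = 1/0.003360″ = 297.62 pc.
m − M = 5 log₁₀(297.62) − 5 = 12.3683 − 5 = 7.3683.
M = m − (m − M) = 11.52 − 7.3683 = 4.152.

M = 4.152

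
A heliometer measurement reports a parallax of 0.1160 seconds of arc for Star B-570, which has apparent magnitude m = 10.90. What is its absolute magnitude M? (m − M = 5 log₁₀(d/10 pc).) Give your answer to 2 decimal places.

M = 11.22

d = 1/p = 1/0.1160″ = 8.6207 pc.
m − M = 5 log₁₀(8.6207) − 5 = 4.6777 − 5 = -0.3223.
M = m − (m − M) = 10.90 − (-0.3223) = 11.22.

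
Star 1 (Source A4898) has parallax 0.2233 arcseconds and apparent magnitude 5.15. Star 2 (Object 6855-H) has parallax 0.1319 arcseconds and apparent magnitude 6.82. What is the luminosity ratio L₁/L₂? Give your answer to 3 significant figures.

d₁ = 1/p₁ = 1/0.2233″ = 4.4783 pc; d₂ = 1/p₂ = 1/0.1319″ = 7.5815 pc.
M₁ = m₁ − 5 log₁₀ d₁ + 5 = 5.15 − 3.2556 + 5 = 6.8944.
M₂ = 6.82 − 4.3988 + 5 = 7.4212.
L₁/L₂ = 10^(0.4(M₂ − M₁)) = 10^(0.4 × 0.5268) = 10^0.21072 = 1.6245.

L₁/L₂ = 1.62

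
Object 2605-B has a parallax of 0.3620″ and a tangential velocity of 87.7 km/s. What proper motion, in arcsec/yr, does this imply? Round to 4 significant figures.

6.698 arcsec/yr

d = 1/p = 1/0.3620″ = 2.7624 pc.
μ = v_t / (4.74 d) = 87.7 / (4.74 × 2.7624) = 87.7 / 13.094 = 6.6977 ″/yr.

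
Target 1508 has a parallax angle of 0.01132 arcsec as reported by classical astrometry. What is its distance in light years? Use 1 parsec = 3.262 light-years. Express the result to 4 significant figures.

d = 1/p = 1/0.01132 = 88.339 pc.
In light-years: 88.339 × 3.262 = 288.16 ly.

288.2 light years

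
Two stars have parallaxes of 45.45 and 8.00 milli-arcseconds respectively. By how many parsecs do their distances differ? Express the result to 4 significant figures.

d_A = 1/0.04545″ = 22.002 pc; d_B = 1/0.008000″ = 125 pc.
|d_B − d_A| = |125 − 22.002| = 103 pc.

103.0 pc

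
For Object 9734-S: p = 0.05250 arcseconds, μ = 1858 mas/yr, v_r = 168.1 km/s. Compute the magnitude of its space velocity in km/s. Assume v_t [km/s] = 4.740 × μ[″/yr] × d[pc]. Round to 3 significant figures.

237 km/s

d = 1/p = 1/0.05250″ = 19.048 pc.
μ = 1858 mas/yr = 1.858 ″/yr.
v_t = 4.740 μ d = 4.740 × 1.858 × 19.048 = 167.75 km/s.
v = √(v_r² + v_t²) = √(168.1² + 167.75²) = √56397.7 = 237.48 km/s.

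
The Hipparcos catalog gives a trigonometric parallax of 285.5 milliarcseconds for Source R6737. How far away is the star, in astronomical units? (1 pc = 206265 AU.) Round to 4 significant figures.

722500 AU

p = 285.5 milliarcseconds = 0.2855 arcsec.
d = 1/p = 1/0.2855 = 3.5026 pc.
In AU: 3.5026 × 206265 = 7.2246 × 10^5 AU.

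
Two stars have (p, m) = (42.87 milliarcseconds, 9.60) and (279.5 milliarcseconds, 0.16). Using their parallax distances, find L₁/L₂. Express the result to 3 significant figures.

d₁ = 1/p₁ = 1/0.04287″ = 23.326 pc; d₂ = 1/p₂ = 1/0.2795″ = 3.5778 pc.
M₁ = m₁ − 5 log₁₀ d₁ + 5 = 9.60 − 6.8392 + 5 = 7.7608.
M₂ = 0.16 − 2.7681 + 5 = 2.3919.
L₁/L₂ = 10^(0.4(M₂ − M₁)) = 10^(0.4 × (-5.3689)) = 10^(-2.14756) = 0.0071193.

L₁/L₂ = 0.00712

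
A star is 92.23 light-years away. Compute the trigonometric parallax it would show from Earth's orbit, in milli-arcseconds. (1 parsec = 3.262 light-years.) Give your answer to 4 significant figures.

35.37 mas

d = 92.23 ly ÷ 3.262 = 28.274 pc.
p = 1/d = 1/28.274 = 0.035368 arcsec.
= 0.035368 × 1000 = 35.368 mas.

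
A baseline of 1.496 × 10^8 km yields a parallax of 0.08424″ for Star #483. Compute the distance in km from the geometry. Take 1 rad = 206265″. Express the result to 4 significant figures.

3.663 × 10^14 km

θ = 0.08424″ = 0.08424/206265 = 4.0841 × 10^-7 rad.
d = B/θ = (1.496 × 10^8) / (4.0841 × 10^-7) = 3.6630 × 10^14 km.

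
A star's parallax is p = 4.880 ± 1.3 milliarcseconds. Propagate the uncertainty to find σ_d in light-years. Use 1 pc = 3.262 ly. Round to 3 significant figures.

d = 1/p, so σ_d = σ_p / p².
σ_d = 0.00130 / (0.004880)² = 0.00130 / 0.000023814 = 54.59 pc = 54.59 × 3.262 ly = 178.07 ly.

178 ly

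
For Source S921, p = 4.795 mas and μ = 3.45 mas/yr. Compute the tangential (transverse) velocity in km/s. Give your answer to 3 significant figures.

d = 1/p = 1/0.004795″ = 208.55 pc.
μ = 3.45 mas/yr = 0.00345 ″/yr.
v_t = 4.74 × μ × d = 4.74 × 0.00345 × 208.55 = 3.4104 km/s.

3.41 km/s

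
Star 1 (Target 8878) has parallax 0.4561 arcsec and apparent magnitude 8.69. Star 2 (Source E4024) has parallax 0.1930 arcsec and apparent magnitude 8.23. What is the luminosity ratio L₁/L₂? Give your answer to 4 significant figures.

d₁ = 1/p₁ = 1/0.4561″ = 2.1925 pc; d₂ = 1/p₂ = 1/0.1930″ = 5.1813 pc.
M₁ = m₁ − 5 log₁₀ d₁ + 5 = 8.69 − 1.7047 + 5 = 11.9853.
M₂ = 8.23 − 3.5722 + 5 = 9.6578.
L₁/L₂ = 10^(0.4(M₂ − M₁)) = 10^(0.4 × (-2.3275)) = 10^(-0.93100) = 0.11722.

L₁/L₂ = 0.1172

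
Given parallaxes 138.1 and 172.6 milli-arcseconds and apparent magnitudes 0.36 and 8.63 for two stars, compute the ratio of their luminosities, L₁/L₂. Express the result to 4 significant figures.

L₁/L₂ = 3175

d₁ = 1/p₁ = 1/0.1381″ = 7.2411 pc; d₂ = 1/p₂ = 1/0.1726″ = 5.7937 pc.
M₁ = m₁ − 5 log₁₀ d₁ + 5 = 0.36 − 4.2990 + 5 = 1.0610.
M₂ = 8.63 − 3.8148 + 5 = 9.8152.
L₁/L₂ = 10^(0.4(M₂ − M₁)) = 10^(0.4 × 8.7542) = 10^3.50168 = 3174.5.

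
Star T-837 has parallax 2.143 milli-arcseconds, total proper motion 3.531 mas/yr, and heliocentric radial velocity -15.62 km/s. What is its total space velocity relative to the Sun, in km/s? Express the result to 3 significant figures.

17.5 km/s

d = 1/p = 1/0.002143″ = 466.64 pc.
μ = 3.531 mas/yr = 0.003531 ″/yr.
v_t = 4.740 μ d = 4.740 × 0.003531 × 466.64 = 7.8101 km/s.
v = √(v_r² + v_t²) = √((-15.62)² + 7.8101²) = √304.982 = 17.464 km/s.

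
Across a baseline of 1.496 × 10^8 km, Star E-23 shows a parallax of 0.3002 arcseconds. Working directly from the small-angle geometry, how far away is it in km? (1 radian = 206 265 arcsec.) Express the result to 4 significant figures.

θ = 0.3002″ = 0.3002/206265 = 1.4554 × 10^-6 rad.
d = B/θ = (1.496 × 10^8) / (1.4554 × 10^-6) = 1.0279 × 10^14 km.

1.028 × 10^14 km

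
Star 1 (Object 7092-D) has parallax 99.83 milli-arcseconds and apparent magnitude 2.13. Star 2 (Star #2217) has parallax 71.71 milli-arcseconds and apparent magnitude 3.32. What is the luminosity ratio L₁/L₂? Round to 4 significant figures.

L₁/L₂ = 1.544

d₁ = 1/p₁ = 1/0.09983″ = 10.017 pc; d₂ = 1/p₂ = 1/0.07171″ = 13.945 pc.
M₁ = m₁ − 5 log₁₀ d₁ + 5 = 2.13 − 5.0037 + 5 = 2.1263.
M₂ = 3.32 − 5.7221 + 5 = 2.5979.
L₁/L₂ = 10^(0.4(M₂ − M₁)) = 10^(0.4 × 0.4716) = 10^0.18864 = 1.544.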